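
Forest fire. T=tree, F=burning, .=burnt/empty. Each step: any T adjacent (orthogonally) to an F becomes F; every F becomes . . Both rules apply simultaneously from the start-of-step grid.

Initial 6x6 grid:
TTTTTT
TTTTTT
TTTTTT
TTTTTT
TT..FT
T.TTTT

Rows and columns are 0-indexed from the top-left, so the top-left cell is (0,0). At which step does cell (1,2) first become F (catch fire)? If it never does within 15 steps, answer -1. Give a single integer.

Step 1: cell (1,2)='T' (+3 fires, +1 burnt)
Step 2: cell (1,2)='T' (+5 fires, +3 burnt)
Step 3: cell (1,2)='T' (+5 fires, +5 burnt)
Step 4: cell (1,2)='T' (+5 fires, +5 burnt)
Step 5: cell (1,2)='F' (+6 fires, +5 burnt)
  -> target ignites at step 5
Step 6: cell (1,2)='.' (+4 fires, +6 burnt)
Step 7: cell (1,2)='.' (+3 fires, +4 burnt)
Step 8: cell (1,2)='.' (+1 fires, +3 burnt)
Step 9: cell (1,2)='.' (+0 fires, +1 burnt)
  fire out at step 9

5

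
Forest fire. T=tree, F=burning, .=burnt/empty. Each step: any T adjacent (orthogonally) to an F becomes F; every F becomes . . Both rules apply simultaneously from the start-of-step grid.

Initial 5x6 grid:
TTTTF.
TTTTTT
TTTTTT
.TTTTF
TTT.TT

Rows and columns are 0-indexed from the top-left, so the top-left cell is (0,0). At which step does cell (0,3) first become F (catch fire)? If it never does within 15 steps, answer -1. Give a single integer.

Step 1: cell (0,3)='F' (+5 fires, +2 burnt)
  -> target ignites at step 1
Step 2: cell (0,3)='.' (+6 fires, +5 burnt)
Step 3: cell (0,3)='.' (+4 fires, +6 burnt)
Step 4: cell (0,3)='.' (+5 fires, +4 burnt)
Step 5: cell (0,3)='.' (+3 fires, +5 burnt)
Step 6: cell (0,3)='.' (+2 fires, +3 burnt)
Step 7: cell (0,3)='.' (+0 fires, +2 burnt)
  fire out at step 7

1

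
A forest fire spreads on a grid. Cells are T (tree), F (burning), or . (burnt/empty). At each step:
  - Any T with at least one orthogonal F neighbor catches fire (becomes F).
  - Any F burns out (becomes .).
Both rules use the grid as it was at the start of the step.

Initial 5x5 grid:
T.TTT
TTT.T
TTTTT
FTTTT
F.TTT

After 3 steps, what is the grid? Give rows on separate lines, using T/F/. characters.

Step 1: 2 trees catch fire, 2 burn out
  T.TTT
  TTT.T
  FTTTT
  .FTTT
  ..TTT
Step 2: 3 trees catch fire, 2 burn out
  T.TTT
  FTT.T
  .FTTT
  ..FTT
  ..TTT
Step 3: 5 trees catch fire, 3 burn out
  F.TTT
  .FT.T
  ..FTT
  ...FT
  ..FTT

F.TTT
.FT.T
..FTT
...FT
..FTT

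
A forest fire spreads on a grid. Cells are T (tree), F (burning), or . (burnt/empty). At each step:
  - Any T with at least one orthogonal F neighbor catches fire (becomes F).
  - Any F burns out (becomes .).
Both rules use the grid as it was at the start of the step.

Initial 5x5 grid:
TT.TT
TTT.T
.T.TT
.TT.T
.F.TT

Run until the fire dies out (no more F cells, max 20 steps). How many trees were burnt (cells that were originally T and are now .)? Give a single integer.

Answer: 8

Derivation:
Step 1: +1 fires, +1 burnt (F count now 1)
Step 2: +2 fires, +1 burnt (F count now 2)
Step 3: +1 fires, +2 burnt (F count now 1)
Step 4: +3 fires, +1 burnt (F count now 3)
Step 5: +1 fires, +3 burnt (F count now 1)
Step 6: +0 fires, +1 burnt (F count now 0)
Fire out after step 6
Initially T: 16, now '.': 17
Total burnt (originally-T cells now '.'): 8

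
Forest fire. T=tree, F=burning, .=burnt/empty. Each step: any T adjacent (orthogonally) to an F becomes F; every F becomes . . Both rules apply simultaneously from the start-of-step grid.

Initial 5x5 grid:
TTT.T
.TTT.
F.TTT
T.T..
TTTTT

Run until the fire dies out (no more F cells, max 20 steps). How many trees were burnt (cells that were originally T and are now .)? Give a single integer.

Answer: 16

Derivation:
Step 1: +1 fires, +1 burnt (F count now 1)
Step 2: +1 fires, +1 burnt (F count now 1)
Step 3: +1 fires, +1 burnt (F count now 1)
Step 4: +1 fires, +1 burnt (F count now 1)
Step 5: +2 fires, +1 burnt (F count now 2)
Step 6: +2 fires, +2 burnt (F count now 2)
Step 7: +2 fires, +2 burnt (F count now 2)
Step 8: +4 fires, +2 burnt (F count now 4)
Step 9: +1 fires, +4 burnt (F count now 1)
Step 10: +1 fires, +1 burnt (F count now 1)
Step 11: +0 fires, +1 burnt (F count now 0)
Fire out after step 11
Initially T: 17, now '.': 24
Total burnt (originally-T cells now '.'): 16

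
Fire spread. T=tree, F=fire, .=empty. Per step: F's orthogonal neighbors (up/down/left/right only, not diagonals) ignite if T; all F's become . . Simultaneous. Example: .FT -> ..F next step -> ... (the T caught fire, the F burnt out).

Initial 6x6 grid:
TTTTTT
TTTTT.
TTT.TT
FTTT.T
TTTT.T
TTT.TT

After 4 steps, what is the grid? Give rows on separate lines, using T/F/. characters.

Step 1: 3 trees catch fire, 1 burn out
  TTTTTT
  TTTTT.
  FTT.TT
  .FTT.T
  FTTT.T
  TTT.TT
Step 2: 5 trees catch fire, 3 burn out
  TTTTTT
  FTTTT.
  .FT.TT
  ..FT.T
  .FTT.T
  FTT.TT
Step 3: 6 trees catch fire, 5 burn out
  FTTTTT
  .FTTT.
  ..F.TT
  ...F.T
  ..FT.T
  .FT.TT
Step 4: 4 trees catch fire, 6 burn out
  .FTTTT
  ..FTT.
  ....TT
  .....T
  ...F.T
  ..F.TT

.FTTTT
..FTT.
....TT
.....T
...F.T
..F.TT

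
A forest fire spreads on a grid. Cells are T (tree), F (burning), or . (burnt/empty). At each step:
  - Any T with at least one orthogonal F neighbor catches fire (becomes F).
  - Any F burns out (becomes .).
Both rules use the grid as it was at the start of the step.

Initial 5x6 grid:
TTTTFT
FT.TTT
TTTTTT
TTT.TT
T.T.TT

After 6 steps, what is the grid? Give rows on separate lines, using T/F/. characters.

Step 1: 6 trees catch fire, 2 burn out
  FTTF.F
  .F.TFT
  FTTTTT
  TTT.TT
  T.T.TT
Step 2: 7 trees catch fire, 6 burn out
  .FF...
  ...F.F
  .FTTFT
  FTT.TT
  T.T.TT
Step 3: 6 trees catch fire, 7 burn out
  ......
  ......
  ..FF.F
  .FT.FT
  F.T.TT
Step 4: 3 trees catch fire, 6 burn out
  ......
  ......
  ......
  ..F..F
  ..T.FT
Step 5: 2 trees catch fire, 3 burn out
  ......
  ......
  ......
  ......
  ..F..F
Step 6: 0 trees catch fire, 2 burn out
  ......
  ......
  ......
  ......
  ......

......
......
......
......
......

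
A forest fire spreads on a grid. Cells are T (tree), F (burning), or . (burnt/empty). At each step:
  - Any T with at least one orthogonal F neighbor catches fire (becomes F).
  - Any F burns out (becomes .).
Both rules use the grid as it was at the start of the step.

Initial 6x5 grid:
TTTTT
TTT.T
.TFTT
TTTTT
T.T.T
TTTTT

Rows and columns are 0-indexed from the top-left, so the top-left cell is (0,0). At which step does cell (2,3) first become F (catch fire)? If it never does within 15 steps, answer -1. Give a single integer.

Step 1: cell (2,3)='F' (+4 fires, +1 burnt)
  -> target ignites at step 1
Step 2: cell (2,3)='.' (+6 fires, +4 burnt)
Step 3: cell (2,3)='.' (+7 fires, +6 burnt)
Step 4: cell (2,3)='.' (+6 fires, +7 burnt)
Step 5: cell (2,3)='.' (+2 fires, +6 burnt)
Step 6: cell (2,3)='.' (+0 fires, +2 burnt)
  fire out at step 6

1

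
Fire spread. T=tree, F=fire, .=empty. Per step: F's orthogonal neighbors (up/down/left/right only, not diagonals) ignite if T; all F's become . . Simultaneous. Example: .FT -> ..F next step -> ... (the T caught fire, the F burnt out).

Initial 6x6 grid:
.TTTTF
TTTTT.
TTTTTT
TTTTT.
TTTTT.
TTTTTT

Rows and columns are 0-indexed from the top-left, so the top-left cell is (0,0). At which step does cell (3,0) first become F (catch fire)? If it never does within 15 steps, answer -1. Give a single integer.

Step 1: cell (3,0)='T' (+1 fires, +1 burnt)
Step 2: cell (3,0)='T' (+2 fires, +1 burnt)
Step 3: cell (3,0)='T' (+3 fires, +2 burnt)
Step 4: cell (3,0)='T' (+5 fires, +3 burnt)
Step 5: cell (3,0)='T' (+4 fires, +5 burnt)
Step 6: cell (3,0)='T' (+5 fires, +4 burnt)
Step 7: cell (3,0)='T' (+5 fires, +5 burnt)
Step 8: cell (3,0)='F' (+3 fires, +5 burnt)
  -> target ignites at step 8
Step 9: cell (3,0)='.' (+2 fires, +3 burnt)
Step 10: cell (3,0)='.' (+1 fires, +2 burnt)
Step 11: cell (3,0)='.' (+0 fires, +1 burnt)
  fire out at step 11

8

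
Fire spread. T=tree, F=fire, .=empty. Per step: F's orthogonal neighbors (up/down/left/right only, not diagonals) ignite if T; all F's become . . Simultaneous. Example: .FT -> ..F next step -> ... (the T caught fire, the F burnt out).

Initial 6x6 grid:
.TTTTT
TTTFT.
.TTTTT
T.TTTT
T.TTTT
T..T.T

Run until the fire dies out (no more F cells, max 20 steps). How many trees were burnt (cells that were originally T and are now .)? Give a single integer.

Step 1: +4 fires, +1 burnt (F count now 4)
Step 2: +6 fires, +4 burnt (F count now 6)
Step 3: +8 fires, +6 burnt (F count now 8)
Step 4: +4 fires, +8 burnt (F count now 4)
Step 5: +1 fires, +4 burnt (F count now 1)
Step 6: +1 fires, +1 burnt (F count now 1)
Step 7: +0 fires, +1 burnt (F count now 0)
Fire out after step 7
Initially T: 27, now '.': 33
Total burnt (originally-T cells now '.'): 24

Answer: 24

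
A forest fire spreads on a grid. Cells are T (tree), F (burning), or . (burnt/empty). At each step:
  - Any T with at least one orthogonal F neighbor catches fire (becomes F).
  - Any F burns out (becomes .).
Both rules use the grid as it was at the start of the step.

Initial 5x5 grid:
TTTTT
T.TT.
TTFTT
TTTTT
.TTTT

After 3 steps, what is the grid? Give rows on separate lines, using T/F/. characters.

Step 1: 4 trees catch fire, 1 burn out
  TTTTT
  T.FT.
  TF.FT
  TTFTT
  .TTTT
Step 2: 7 trees catch fire, 4 burn out
  TTFTT
  T..F.
  F...F
  TF.FT
  .TFTT
Step 3: 7 trees catch fire, 7 burn out
  TF.FT
  F....
  .....
  F...F
  .F.FT

TF.FT
F....
.....
F...F
.F.FT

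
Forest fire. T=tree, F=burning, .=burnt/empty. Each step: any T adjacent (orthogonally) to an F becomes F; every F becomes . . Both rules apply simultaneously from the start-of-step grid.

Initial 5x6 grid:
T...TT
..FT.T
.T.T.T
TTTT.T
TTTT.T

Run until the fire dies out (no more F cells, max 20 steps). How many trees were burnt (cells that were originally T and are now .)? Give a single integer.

Step 1: +1 fires, +1 burnt (F count now 1)
Step 2: +1 fires, +1 burnt (F count now 1)
Step 3: +1 fires, +1 burnt (F count now 1)
Step 4: +2 fires, +1 burnt (F count now 2)
Step 5: +2 fires, +2 burnt (F count now 2)
Step 6: +3 fires, +2 burnt (F count now 3)
Step 7: +1 fires, +3 burnt (F count now 1)
Step 8: +0 fires, +1 burnt (F count now 0)
Fire out after step 8
Initially T: 18, now '.': 23
Total burnt (originally-T cells now '.'): 11

Answer: 11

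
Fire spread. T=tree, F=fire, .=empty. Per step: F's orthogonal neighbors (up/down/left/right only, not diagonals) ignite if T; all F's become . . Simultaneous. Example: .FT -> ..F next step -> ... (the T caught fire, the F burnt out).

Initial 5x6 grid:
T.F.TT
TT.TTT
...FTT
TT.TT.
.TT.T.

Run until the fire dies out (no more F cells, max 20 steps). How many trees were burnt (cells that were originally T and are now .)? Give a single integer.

Step 1: +3 fires, +2 burnt (F count now 3)
Step 2: +3 fires, +3 burnt (F count now 3)
Step 3: +3 fires, +3 burnt (F count now 3)
Step 4: +1 fires, +3 burnt (F count now 1)
Step 5: +0 fires, +1 burnt (F count now 0)
Fire out after step 5
Initially T: 17, now '.': 23
Total burnt (originally-T cells now '.'): 10

Answer: 10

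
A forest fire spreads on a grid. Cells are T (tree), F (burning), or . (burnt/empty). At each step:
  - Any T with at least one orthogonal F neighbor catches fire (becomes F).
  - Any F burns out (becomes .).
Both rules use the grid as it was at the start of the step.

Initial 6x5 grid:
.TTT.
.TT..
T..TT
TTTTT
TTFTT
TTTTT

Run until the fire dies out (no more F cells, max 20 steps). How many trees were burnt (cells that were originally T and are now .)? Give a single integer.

Answer: 17

Derivation:
Step 1: +4 fires, +1 burnt (F count now 4)
Step 2: +6 fires, +4 burnt (F count now 6)
Step 3: +5 fires, +6 burnt (F count now 5)
Step 4: +2 fires, +5 burnt (F count now 2)
Step 5: +0 fires, +2 burnt (F count now 0)
Fire out after step 5
Initially T: 22, now '.': 25
Total burnt (originally-T cells now '.'): 17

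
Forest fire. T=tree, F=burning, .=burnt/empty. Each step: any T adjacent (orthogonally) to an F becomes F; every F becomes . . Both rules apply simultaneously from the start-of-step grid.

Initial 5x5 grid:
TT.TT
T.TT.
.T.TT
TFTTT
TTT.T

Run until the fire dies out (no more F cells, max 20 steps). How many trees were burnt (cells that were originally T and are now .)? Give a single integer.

Answer: 15

Derivation:
Step 1: +4 fires, +1 burnt (F count now 4)
Step 2: +3 fires, +4 burnt (F count now 3)
Step 3: +2 fires, +3 burnt (F count now 2)
Step 4: +3 fires, +2 burnt (F count now 3)
Step 5: +2 fires, +3 burnt (F count now 2)
Step 6: +1 fires, +2 burnt (F count now 1)
Step 7: +0 fires, +1 burnt (F count now 0)
Fire out after step 7
Initially T: 18, now '.': 22
Total burnt (originally-T cells now '.'): 15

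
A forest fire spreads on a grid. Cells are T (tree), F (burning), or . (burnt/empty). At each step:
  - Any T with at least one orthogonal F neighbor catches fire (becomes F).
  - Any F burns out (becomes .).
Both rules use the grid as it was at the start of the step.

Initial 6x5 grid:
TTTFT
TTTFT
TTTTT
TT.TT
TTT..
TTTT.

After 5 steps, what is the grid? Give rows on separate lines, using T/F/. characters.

Step 1: 5 trees catch fire, 2 burn out
  TTF.F
  TTF.F
  TTTFT
  TT.TT
  TTT..
  TTTT.
Step 2: 5 trees catch fire, 5 burn out
  TF...
  TF...
  TTF.F
  TT.FT
  TTT..
  TTTT.
Step 3: 4 trees catch fire, 5 burn out
  F....
  F....
  TF...
  TT..F
  TTT..
  TTTT.
Step 4: 2 trees catch fire, 4 burn out
  .....
  .....
  F....
  TF...
  TTT..
  TTTT.
Step 5: 2 trees catch fire, 2 burn out
  .....
  .....
  .....
  F....
  TFT..
  TTTT.

.....
.....
.....
F....
TFT..
TTTT.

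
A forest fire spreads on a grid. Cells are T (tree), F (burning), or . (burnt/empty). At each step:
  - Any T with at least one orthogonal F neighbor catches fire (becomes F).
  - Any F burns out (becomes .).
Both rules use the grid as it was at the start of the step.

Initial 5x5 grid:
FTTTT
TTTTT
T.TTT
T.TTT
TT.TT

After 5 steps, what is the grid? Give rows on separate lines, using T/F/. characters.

Step 1: 2 trees catch fire, 1 burn out
  .FTTT
  FTTTT
  T.TTT
  T.TTT
  TT.TT
Step 2: 3 trees catch fire, 2 burn out
  ..FTT
  .FTTT
  F.TTT
  T.TTT
  TT.TT
Step 3: 3 trees catch fire, 3 burn out
  ...FT
  ..FTT
  ..TTT
  F.TTT
  TT.TT
Step 4: 4 trees catch fire, 3 burn out
  ....F
  ...FT
  ..FTT
  ..TTT
  FT.TT
Step 5: 4 trees catch fire, 4 burn out
  .....
  ....F
  ...FT
  ..FTT
  .F.TT

.....
....F
...FT
..FTT
.F.TT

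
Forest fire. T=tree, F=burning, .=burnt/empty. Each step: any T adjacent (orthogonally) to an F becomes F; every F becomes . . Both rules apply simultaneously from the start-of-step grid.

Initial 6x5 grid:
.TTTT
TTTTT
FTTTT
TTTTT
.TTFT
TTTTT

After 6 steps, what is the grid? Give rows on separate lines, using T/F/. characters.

Step 1: 7 trees catch fire, 2 burn out
  .TTTT
  FTTTT
  .FTTT
  FTTFT
  .TF.F
  TTTFT
Step 2: 9 trees catch fire, 7 burn out
  .TTTT
  .FTTT
  ..FFT
  .FF.F
  .F...
  TTF.F
Step 3: 5 trees catch fire, 9 burn out
  .FTTT
  ..FFT
  ....F
  .....
  .....
  TF...
Step 4: 4 trees catch fire, 5 burn out
  ..FFT
  ....F
  .....
  .....
  .....
  F....
Step 5: 1 trees catch fire, 4 burn out
  ....F
  .....
  .....
  .....
  .....
  .....
Step 6: 0 trees catch fire, 1 burn out
  .....
  .....
  .....
  .....
  .....
  .....

.....
.....
.....
.....
.....
.....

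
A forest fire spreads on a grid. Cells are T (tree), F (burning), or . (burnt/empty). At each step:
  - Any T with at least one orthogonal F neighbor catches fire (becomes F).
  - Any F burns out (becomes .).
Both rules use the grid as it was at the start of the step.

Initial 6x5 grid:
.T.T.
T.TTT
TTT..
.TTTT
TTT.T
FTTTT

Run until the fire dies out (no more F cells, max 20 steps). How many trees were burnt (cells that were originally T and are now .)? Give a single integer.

Answer: 20

Derivation:
Step 1: +2 fires, +1 burnt (F count now 2)
Step 2: +2 fires, +2 burnt (F count now 2)
Step 3: +3 fires, +2 burnt (F count now 3)
Step 4: +3 fires, +3 burnt (F count now 3)
Step 5: +4 fires, +3 burnt (F count now 4)
Step 6: +3 fires, +4 burnt (F count now 3)
Step 7: +1 fires, +3 burnt (F count now 1)
Step 8: +2 fires, +1 burnt (F count now 2)
Step 9: +0 fires, +2 burnt (F count now 0)
Fire out after step 9
Initially T: 21, now '.': 29
Total burnt (originally-T cells now '.'): 20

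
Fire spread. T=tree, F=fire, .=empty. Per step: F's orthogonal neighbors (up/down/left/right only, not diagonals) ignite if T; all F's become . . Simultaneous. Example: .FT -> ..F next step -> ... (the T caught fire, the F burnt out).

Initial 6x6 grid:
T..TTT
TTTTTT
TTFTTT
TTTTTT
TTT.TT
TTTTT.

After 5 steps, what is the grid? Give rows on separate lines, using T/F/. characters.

Step 1: 4 trees catch fire, 1 burn out
  T..TTT
  TTFTTT
  TF.FTT
  TTFTTT
  TTT.TT
  TTTTT.
Step 2: 7 trees catch fire, 4 burn out
  T..TTT
  TF.FTT
  F...FT
  TF.FTT
  TTF.TT
  TTTTT.
Step 3: 8 trees catch fire, 7 burn out
  T..FTT
  F...FT
  .....F
  F...FT
  TF..TT
  TTFTT.
Step 4: 8 trees catch fire, 8 burn out
  F...FT
  .....F
  ......
  .....F
  F...FT
  TF.FT.
Step 5: 4 trees catch fire, 8 burn out
  .....F
  ......
  ......
  ......
  .....F
  F...F.

.....F
......
......
......
.....F
F...F.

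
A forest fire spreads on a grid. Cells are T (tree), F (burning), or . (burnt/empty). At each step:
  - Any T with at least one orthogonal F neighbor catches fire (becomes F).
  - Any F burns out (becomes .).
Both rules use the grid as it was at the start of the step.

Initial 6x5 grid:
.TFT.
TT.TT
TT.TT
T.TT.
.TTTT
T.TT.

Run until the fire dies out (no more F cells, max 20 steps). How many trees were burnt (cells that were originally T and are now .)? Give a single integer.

Step 1: +2 fires, +1 burnt (F count now 2)
Step 2: +2 fires, +2 burnt (F count now 2)
Step 3: +4 fires, +2 burnt (F count now 4)
Step 4: +3 fires, +4 burnt (F count now 3)
Step 5: +3 fires, +3 burnt (F count now 3)
Step 6: +3 fires, +3 burnt (F count now 3)
Step 7: +2 fires, +3 burnt (F count now 2)
Step 8: +0 fires, +2 burnt (F count now 0)
Fire out after step 8
Initially T: 20, now '.': 29
Total burnt (originally-T cells now '.'): 19

Answer: 19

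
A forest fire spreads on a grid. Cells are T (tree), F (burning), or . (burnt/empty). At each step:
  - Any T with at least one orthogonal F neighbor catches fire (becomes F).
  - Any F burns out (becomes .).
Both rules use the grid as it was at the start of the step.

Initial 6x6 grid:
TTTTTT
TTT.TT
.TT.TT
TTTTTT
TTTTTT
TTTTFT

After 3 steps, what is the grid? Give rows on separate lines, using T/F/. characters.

Step 1: 3 trees catch fire, 1 burn out
  TTTTTT
  TTT.TT
  .TT.TT
  TTTTTT
  TTTTFT
  TTTF.F
Step 2: 4 trees catch fire, 3 burn out
  TTTTTT
  TTT.TT
  .TT.TT
  TTTTFT
  TTTF.F
  TTF...
Step 3: 5 trees catch fire, 4 burn out
  TTTTTT
  TTT.TT
  .TT.FT
  TTTF.F
  TTF...
  TF....

TTTTTT
TTT.TT
.TT.FT
TTTF.F
TTF...
TF....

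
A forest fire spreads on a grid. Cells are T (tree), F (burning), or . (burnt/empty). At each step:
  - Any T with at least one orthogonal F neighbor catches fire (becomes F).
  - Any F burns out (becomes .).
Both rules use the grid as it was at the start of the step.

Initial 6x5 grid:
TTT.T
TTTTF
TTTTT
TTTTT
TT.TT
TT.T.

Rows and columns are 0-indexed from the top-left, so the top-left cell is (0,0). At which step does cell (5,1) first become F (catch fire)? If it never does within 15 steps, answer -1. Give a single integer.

Step 1: cell (5,1)='T' (+3 fires, +1 burnt)
Step 2: cell (5,1)='T' (+3 fires, +3 burnt)
Step 3: cell (5,1)='T' (+5 fires, +3 burnt)
Step 4: cell (5,1)='T' (+5 fires, +5 burnt)
Step 5: cell (5,1)='T' (+4 fires, +5 burnt)
Step 6: cell (5,1)='T' (+2 fires, +4 burnt)
Step 7: cell (5,1)='F' (+2 fires, +2 burnt)
  -> target ignites at step 7
Step 8: cell (5,1)='.' (+1 fires, +2 burnt)
Step 9: cell (5,1)='.' (+0 fires, +1 burnt)
  fire out at step 9

7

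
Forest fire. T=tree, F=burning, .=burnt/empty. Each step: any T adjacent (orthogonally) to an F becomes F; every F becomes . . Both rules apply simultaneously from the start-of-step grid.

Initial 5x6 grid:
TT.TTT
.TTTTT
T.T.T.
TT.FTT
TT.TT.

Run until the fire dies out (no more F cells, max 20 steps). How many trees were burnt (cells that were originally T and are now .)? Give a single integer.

Answer: 16

Derivation:
Step 1: +2 fires, +1 burnt (F count now 2)
Step 2: +3 fires, +2 burnt (F count now 3)
Step 3: +1 fires, +3 burnt (F count now 1)
Step 4: +3 fires, +1 burnt (F count now 3)
Step 5: +3 fires, +3 burnt (F count now 3)
Step 6: +2 fires, +3 burnt (F count now 2)
Step 7: +1 fires, +2 burnt (F count now 1)
Step 8: +1 fires, +1 burnt (F count now 1)
Step 9: +0 fires, +1 burnt (F count now 0)
Fire out after step 9
Initially T: 21, now '.': 25
Total burnt (originally-T cells now '.'): 16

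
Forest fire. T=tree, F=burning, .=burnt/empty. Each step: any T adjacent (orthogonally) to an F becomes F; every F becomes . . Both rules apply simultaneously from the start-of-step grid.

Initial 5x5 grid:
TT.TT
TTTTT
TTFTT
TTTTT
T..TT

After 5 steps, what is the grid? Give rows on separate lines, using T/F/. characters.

Step 1: 4 trees catch fire, 1 burn out
  TT.TT
  TTFTT
  TF.FT
  TTFTT
  T..TT
Step 2: 6 trees catch fire, 4 burn out
  TT.TT
  TF.FT
  F...F
  TF.FT
  T..TT
Step 3: 7 trees catch fire, 6 burn out
  TF.FT
  F...F
  .....
  F...F
  T..FT
Step 4: 4 trees catch fire, 7 burn out
  F...F
  .....
  .....
  .....
  F...F
Step 5: 0 trees catch fire, 4 burn out
  .....
  .....
  .....
  .....
  .....

.....
.....
.....
.....
.....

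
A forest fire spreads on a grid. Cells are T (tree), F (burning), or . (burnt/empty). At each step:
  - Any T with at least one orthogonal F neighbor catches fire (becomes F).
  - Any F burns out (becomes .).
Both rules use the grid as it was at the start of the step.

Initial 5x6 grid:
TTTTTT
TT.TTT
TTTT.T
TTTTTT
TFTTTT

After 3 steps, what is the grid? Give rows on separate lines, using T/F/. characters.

Step 1: 3 trees catch fire, 1 burn out
  TTTTTT
  TT.TTT
  TTTT.T
  TFTTTT
  F.FTTT
Step 2: 4 trees catch fire, 3 burn out
  TTTTTT
  TT.TTT
  TFTT.T
  F.FTTT
  ...FTT
Step 3: 5 trees catch fire, 4 burn out
  TTTTTT
  TF.TTT
  F.FT.T
  ...FTT
  ....FT

TTTTTT
TF.TTT
F.FT.T
...FTT
....FT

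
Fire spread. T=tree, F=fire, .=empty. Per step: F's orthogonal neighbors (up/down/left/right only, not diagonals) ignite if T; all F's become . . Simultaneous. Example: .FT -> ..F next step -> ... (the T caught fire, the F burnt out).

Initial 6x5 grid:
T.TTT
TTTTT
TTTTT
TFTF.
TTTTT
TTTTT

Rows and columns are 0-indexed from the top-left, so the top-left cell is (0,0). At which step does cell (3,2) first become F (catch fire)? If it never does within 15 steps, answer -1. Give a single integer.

Step 1: cell (3,2)='F' (+6 fires, +2 burnt)
  -> target ignites at step 1
Step 2: cell (3,2)='.' (+10 fires, +6 burnt)
Step 3: cell (3,2)='.' (+7 fires, +10 burnt)
Step 4: cell (3,2)='.' (+3 fires, +7 burnt)
Step 5: cell (3,2)='.' (+0 fires, +3 burnt)
  fire out at step 5

1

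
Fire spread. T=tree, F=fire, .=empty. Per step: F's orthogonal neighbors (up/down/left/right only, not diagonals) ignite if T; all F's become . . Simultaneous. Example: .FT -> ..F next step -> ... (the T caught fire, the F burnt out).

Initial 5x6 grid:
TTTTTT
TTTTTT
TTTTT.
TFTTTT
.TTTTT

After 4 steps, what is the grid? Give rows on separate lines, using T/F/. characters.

Step 1: 4 trees catch fire, 1 burn out
  TTTTTT
  TTTTTT
  TFTTT.
  F.FTTT
  .FTTTT
Step 2: 5 trees catch fire, 4 burn out
  TTTTTT
  TFTTTT
  F.FTT.
  ...FTT
  ..FTTT
Step 3: 6 trees catch fire, 5 burn out
  TFTTTT
  F.FTTT
  ...FT.
  ....FT
  ...FTT
Step 4: 6 trees catch fire, 6 burn out
  F.FTTT
  ...FTT
  ....F.
  .....F
  ....FT

F.FTTT
...FTT
....F.
.....F
....FT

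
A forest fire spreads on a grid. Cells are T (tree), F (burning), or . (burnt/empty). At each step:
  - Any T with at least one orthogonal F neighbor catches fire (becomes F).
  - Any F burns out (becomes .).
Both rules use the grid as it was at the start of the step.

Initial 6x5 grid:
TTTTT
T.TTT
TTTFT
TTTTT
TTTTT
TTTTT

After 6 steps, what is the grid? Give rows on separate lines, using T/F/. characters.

Step 1: 4 trees catch fire, 1 burn out
  TTTTT
  T.TFT
  TTF.F
  TTTFT
  TTTTT
  TTTTT
Step 2: 7 trees catch fire, 4 burn out
  TTTFT
  T.F.F
  TF...
  TTF.F
  TTTFT
  TTTTT
Step 3: 7 trees catch fire, 7 burn out
  TTF.F
  T....
  F....
  TF...
  TTF.F
  TTTFT
Step 4: 6 trees catch fire, 7 burn out
  TF...
  F....
  .....
  F....
  TF...
  TTF.F
Step 5: 3 trees catch fire, 6 burn out
  F....
  .....
  .....
  .....
  F....
  TF...
Step 6: 1 trees catch fire, 3 burn out
  .....
  .....
  .....
  .....
  .....
  F....

.....
.....
.....
.....
.....
F....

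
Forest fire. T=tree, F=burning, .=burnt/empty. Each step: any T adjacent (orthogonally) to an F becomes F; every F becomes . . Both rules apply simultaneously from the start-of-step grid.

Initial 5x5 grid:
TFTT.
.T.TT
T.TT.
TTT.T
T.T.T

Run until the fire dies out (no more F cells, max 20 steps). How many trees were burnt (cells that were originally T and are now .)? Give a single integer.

Step 1: +3 fires, +1 burnt (F count now 3)
Step 2: +1 fires, +3 burnt (F count now 1)
Step 3: +1 fires, +1 burnt (F count now 1)
Step 4: +2 fires, +1 burnt (F count now 2)
Step 5: +1 fires, +2 burnt (F count now 1)
Step 6: +1 fires, +1 burnt (F count now 1)
Step 7: +2 fires, +1 burnt (F count now 2)
Step 8: +1 fires, +2 burnt (F count now 1)
Step 9: +2 fires, +1 burnt (F count now 2)
Step 10: +0 fires, +2 burnt (F count now 0)
Fire out after step 10
Initially T: 16, now '.': 23
Total burnt (originally-T cells now '.'): 14

Answer: 14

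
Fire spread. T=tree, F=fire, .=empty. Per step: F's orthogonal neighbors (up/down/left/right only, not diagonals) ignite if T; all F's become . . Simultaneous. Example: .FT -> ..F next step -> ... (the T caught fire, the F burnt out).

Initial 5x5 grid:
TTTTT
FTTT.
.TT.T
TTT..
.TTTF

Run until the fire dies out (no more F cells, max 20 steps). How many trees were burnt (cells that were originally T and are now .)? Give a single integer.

Answer: 16

Derivation:
Step 1: +3 fires, +2 burnt (F count now 3)
Step 2: +4 fires, +3 burnt (F count now 4)
Step 3: +6 fires, +4 burnt (F count now 6)
Step 4: +2 fires, +6 burnt (F count now 2)
Step 5: +1 fires, +2 burnt (F count now 1)
Step 6: +0 fires, +1 burnt (F count now 0)
Fire out after step 6
Initially T: 17, now '.': 24
Total burnt (originally-T cells now '.'): 16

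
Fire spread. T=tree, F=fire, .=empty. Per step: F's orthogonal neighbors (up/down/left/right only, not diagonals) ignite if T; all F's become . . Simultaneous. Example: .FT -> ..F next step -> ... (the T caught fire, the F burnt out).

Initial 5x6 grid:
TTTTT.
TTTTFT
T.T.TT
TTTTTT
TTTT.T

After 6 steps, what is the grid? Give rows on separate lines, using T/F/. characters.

Step 1: 4 trees catch fire, 1 burn out
  TTTTF.
  TTTF.F
  T.T.FT
  TTTTTT
  TTTT.T
Step 2: 4 trees catch fire, 4 burn out
  TTTF..
  TTF...
  T.T..F
  TTTTFT
  TTTT.T
Step 3: 5 trees catch fire, 4 burn out
  TTF...
  TF....
  T.F...
  TTTF.F
  TTTT.T
Step 4: 5 trees catch fire, 5 burn out
  TF....
  F.....
  T.....
  TTF...
  TTTF.F
Step 5: 4 trees catch fire, 5 burn out
  F.....
  ......
  F.....
  TF....
  TTF...
Step 6: 2 trees catch fire, 4 burn out
  ......
  ......
  ......
  F.....
  TF....

......
......
......
F.....
TF....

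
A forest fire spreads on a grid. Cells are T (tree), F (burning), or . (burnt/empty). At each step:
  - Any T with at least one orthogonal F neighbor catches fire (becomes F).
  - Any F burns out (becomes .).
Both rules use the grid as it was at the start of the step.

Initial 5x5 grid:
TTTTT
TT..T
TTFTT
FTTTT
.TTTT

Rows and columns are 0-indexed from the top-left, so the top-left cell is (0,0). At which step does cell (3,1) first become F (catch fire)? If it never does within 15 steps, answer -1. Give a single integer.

Step 1: cell (3,1)='F' (+5 fires, +2 burnt)
  -> target ignites at step 1
Step 2: cell (3,1)='.' (+6 fires, +5 burnt)
Step 3: cell (3,1)='.' (+5 fires, +6 burnt)
Step 4: cell (3,1)='.' (+3 fires, +5 burnt)
Step 5: cell (3,1)='.' (+1 fires, +3 burnt)
Step 6: cell (3,1)='.' (+0 fires, +1 burnt)
  fire out at step 6

1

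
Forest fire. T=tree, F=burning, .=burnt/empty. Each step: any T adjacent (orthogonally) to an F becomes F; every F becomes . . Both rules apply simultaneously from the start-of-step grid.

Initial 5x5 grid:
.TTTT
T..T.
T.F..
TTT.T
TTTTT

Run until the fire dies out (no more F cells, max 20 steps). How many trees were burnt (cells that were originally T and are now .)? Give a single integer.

Step 1: +1 fires, +1 burnt (F count now 1)
Step 2: +2 fires, +1 burnt (F count now 2)
Step 3: +3 fires, +2 burnt (F count now 3)
Step 4: +3 fires, +3 burnt (F count now 3)
Step 5: +2 fires, +3 burnt (F count now 2)
Step 6: +0 fires, +2 burnt (F count now 0)
Fire out after step 6
Initially T: 16, now '.': 20
Total burnt (originally-T cells now '.'): 11

Answer: 11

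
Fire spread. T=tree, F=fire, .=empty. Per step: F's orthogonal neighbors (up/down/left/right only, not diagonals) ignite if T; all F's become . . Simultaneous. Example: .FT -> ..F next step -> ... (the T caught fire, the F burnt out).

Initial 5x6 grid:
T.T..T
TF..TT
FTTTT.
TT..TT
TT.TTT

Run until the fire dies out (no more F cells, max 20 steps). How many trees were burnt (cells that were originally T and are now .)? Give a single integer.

Step 1: +3 fires, +2 burnt (F count now 3)
Step 2: +4 fires, +3 burnt (F count now 4)
Step 3: +2 fires, +4 burnt (F count now 2)
Step 4: +1 fires, +2 burnt (F count now 1)
Step 5: +2 fires, +1 burnt (F count now 2)
Step 6: +3 fires, +2 burnt (F count now 3)
Step 7: +3 fires, +3 burnt (F count now 3)
Step 8: +0 fires, +3 burnt (F count now 0)
Fire out after step 8
Initially T: 19, now '.': 29
Total burnt (originally-T cells now '.'): 18

Answer: 18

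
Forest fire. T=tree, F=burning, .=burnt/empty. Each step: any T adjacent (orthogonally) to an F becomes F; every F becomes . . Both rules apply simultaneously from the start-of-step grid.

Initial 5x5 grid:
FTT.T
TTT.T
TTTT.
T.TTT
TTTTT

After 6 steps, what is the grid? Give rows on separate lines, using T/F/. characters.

Step 1: 2 trees catch fire, 1 burn out
  .FT.T
  FTT.T
  TTTT.
  T.TTT
  TTTTT
Step 2: 3 trees catch fire, 2 burn out
  ..F.T
  .FT.T
  FTTT.
  T.TTT
  TTTTT
Step 3: 3 trees catch fire, 3 burn out
  ....T
  ..F.T
  .FTT.
  F.TTT
  TTTTT
Step 4: 2 trees catch fire, 3 burn out
  ....T
  ....T
  ..FT.
  ..TTT
  FTTTT
Step 5: 3 trees catch fire, 2 burn out
  ....T
  ....T
  ...F.
  ..FTT
  .FTTT
Step 6: 2 trees catch fire, 3 burn out
  ....T
  ....T
  .....
  ...FT
  ..FTT

....T
....T
.....
...FT
..FTT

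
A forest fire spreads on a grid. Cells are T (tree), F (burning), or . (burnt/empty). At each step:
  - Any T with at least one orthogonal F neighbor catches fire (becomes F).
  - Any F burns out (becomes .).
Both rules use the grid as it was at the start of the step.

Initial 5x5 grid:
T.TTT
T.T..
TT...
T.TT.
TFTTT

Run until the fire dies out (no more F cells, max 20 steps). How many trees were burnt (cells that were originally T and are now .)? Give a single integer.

Answer: 11

Derivation:
Step 1: +2 fires, +1 burnt (F count now 2)
Step 2: +3 fires, +2 burnt (F count now 3)
Step 3: +3 fires, +3 burnt (F count now 3)
Step 4: +2 fires, +3 burnt (F count now 2)
Step 5: +1 fires, +2 burnt (F count now 1)
Step 6: +0 fires, +1 burnt (F count now 0)
Fire out after step 6
Initially T: 15, now '.': 21
Total burnt (originally-T cells now '.'): 11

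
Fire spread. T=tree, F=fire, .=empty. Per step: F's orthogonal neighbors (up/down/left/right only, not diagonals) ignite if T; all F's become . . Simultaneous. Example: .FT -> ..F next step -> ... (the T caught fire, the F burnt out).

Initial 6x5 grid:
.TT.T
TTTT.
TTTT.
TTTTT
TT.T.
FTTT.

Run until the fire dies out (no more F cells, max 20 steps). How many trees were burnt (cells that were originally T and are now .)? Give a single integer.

Answer: 21

Derivation:
Step 1: +2 fires, +1 burnt (F count now 2)
Step 2: +3 fires, +2 burnt (F count now 3)
Step 3: +3 fires, +3 burnt (F count now 3)
Step 4: +4 fires, +3 burnt (F count now 4)
Step 5: +3 fires, +4 burnt (F count now 3)
Step 6: +4 fires, +3 burnt (F count now 4)
Step 7: +2 fires, +4 burnt (F count now 2)
Step 8: +0 fires, +2 burnt (F count now 0)
Fire out after step 8
Initially T: 22, now '.': 29
Total burnt (originally-T cells now '.'): 21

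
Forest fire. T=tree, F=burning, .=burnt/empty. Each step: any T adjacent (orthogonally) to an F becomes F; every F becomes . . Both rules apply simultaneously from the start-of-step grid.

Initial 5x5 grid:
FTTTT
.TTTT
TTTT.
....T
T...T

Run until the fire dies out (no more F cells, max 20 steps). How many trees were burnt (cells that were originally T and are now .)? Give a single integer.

Step 1: +1 fires, +1 burnt (F count now 1)
Step 2: +2 fires, +1 burnt (F count now 2)
Step 3: +3 fires, +2 burnt (F count now 3)
Step 4: +4 fires, +3 burnt (F count now 4)
Step 5: +2 fires, +4 burnt (F count now 2)
Step 6: +0 fires, +2 burnt (F count now 0)
Fire out after step 6
Initially T: 15, now '.': 22
Total burnt (originally-T cells now '.'): 12

Answer: 12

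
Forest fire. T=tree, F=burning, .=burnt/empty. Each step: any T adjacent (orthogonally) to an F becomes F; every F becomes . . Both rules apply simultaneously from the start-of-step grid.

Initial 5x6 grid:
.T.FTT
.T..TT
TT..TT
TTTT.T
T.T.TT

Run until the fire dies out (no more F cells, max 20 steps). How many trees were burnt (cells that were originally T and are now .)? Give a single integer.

Answer: 9

Derivation:
Step 1: +1 fires, +1 burnt (F count now 1)
Step 2: +2 fires, +1 burnt (F count now 2)
Step 3: +2 fires, +2 burnt (F count now 2)
Step 4: +1 fires, +2 burnt (F count now 1)
Step 5: +1 fires, +1 burnt (F count now 1)
Step 6: +1 fires, +1 burnt (F count now 1)
Step 7: +1 fires, +1 burnt (F count now 1)
Step 8: +0 fires, +1 burnt (F count now 0)
Fire out after step 8
Initially T: 19, now '.': 20
Total burnt (originally-T cells now '.'): 9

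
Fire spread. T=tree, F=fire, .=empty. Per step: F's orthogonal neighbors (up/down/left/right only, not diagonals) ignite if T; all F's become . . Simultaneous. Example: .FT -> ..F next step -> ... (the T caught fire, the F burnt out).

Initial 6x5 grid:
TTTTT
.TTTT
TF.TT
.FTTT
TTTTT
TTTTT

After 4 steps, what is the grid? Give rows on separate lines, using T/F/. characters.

Step 1: 4 trees catch fire, 2 burn out
  TTTTT
  .FTTT
  F..TT
  ..FTT
  TFTTT
  TTTTT
Step 2: 6 trees catch fire, 4 burn out
  TFTTT
  ..FTT
  ...TT
  ...FT
  F.FTT
  TFTTT
Step 3: 8 trees catch fire, 6 burn out
  F.FTT
  ...FT
  ...FT
  ....F
  ...FT
  F.FTT
Step 4: 5 trees catch fire, 8 burn out
  ...FT
  ....F
  ....F
  .....
  ....F
  ...FT

...FT
....F
....F
.....
....F
...FT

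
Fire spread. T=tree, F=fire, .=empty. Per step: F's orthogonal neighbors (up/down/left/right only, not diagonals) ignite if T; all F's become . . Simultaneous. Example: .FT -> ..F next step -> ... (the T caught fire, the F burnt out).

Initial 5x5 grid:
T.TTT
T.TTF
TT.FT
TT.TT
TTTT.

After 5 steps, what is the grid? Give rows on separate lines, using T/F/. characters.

Step 1: 4 trees catch fire, 2 burn out
  T.TTF
  T.TF.
  TT..F
  TT.FT
  TTTT.
Step 2: 4 trees catch fire, 4 burn out
  T.TF.
  T.F..
  TT...
  TT..F
  TTTF.
Step 3: 2 trees catch fire, 4 burn out
  T.F..
  T....
  TT...
  TT...
  TTF..
Step 4: 1 trees catch fire, 2 burn out
  T....
  T....
  TT...
  TT...
  TF...
Step 5: 2 trees catch fire, 1 burn out
  T....
  T....
  TT...
  TF...
  F....

T....
T....
TT...
TF...
F....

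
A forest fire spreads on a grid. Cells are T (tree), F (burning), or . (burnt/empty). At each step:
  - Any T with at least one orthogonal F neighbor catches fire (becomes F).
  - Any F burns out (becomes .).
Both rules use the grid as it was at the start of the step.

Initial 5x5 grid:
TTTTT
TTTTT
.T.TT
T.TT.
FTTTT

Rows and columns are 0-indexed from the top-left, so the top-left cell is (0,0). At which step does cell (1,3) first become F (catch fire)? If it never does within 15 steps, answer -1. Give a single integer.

Step 1: cell (1,3)='T' (+2 fires, +1 burnt)
Step 2: cell (1,3)='T' (+1 fires, +2 burnt)
Step 3: cell (1,3)='T' (+2 fires, +1 burnt)
Step 4: cell (1,3)='T' (+2 fires, +2 burnt)
Step 5: cell (1,3)='T' (+1 fires, +2 burnt)
Step 6: cell (1,3)='F' (+2 fires, +1 burnt)
  -> target ignites at step 6
Step 7: cell (1,3)='.' (+3 fires, +2 burnt)
Step 8: cell (1,3)='.' (+3 fires, +3 burnt)
Step 9: cell (1,3)='.' (+3 fires, +3 burnt)
Step 10: cell (1,3)='.' (+1 fires, +3 burnt)
Step 11: cell (1,3)='.' (+0 fires, +1 burnt)
  fire out at step 11

6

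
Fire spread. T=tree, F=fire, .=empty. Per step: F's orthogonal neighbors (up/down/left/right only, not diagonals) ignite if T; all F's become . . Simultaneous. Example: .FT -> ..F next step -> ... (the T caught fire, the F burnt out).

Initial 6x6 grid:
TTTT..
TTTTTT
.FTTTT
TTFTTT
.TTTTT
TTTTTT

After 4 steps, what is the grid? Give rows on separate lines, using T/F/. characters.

Step 1: 5 trees catch fire, 2 burn out
  TTTT..
  TFTTTT
  ..FTTT
  TF.FTT
  .TFTTT
  TTTTTT
Step 2: 9 trees catch fire, 5 burn out
  TFTT..
  F.FTTT
  ...FTT
  F...FT
  .F.FTT
  TTFTTT
Step 3: 8 trees catch fire, 9 burn out
  F.FT..
  ...FTT
  ....FT
  .....F
  ....FT
  TF.FTT
Step 4: 6 trees catch fire, 8 burn out
  ...F..
  ....FT
  .....F
  ......
  .....F
  F...FT

...F..
....FT
.....F
......
.....F
F...FT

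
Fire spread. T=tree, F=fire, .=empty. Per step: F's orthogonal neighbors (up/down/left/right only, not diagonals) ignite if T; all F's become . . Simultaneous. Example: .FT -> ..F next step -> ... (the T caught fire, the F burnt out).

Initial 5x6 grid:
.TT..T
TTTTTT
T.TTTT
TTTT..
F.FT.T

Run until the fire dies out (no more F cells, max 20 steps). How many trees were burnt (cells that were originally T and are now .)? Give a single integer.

Step 1: +3 fires, +2 burnt (F count now 3)
Step 2: +4 fires, +3 burnt (F count now 4)
Step 3: +3 fires, +4 burnt (F count now 3)
Step 4: +4 fires, +3 burnt (F count now 4)
Step 5: +3 fires, +4 burnt (F count now 3)
Step 6: +1 fires, +3 burnt (F count now 1)
Step 7: +1 fires, +1 burnt (F count now 1)
Step 8: +0 fires, +1 burnt (F count now 0)
Fire out after step 8
Initially T: 20, now '.': 29
Total burnt (originally-T cells now '.'): 19

Answer: 19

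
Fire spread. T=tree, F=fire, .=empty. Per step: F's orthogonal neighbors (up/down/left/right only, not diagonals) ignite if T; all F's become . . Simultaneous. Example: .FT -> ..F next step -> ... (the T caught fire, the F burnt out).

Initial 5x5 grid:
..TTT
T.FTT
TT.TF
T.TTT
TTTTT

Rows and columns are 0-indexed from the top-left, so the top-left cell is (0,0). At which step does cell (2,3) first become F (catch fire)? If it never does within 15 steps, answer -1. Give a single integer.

Step 1: cell (2,3)='F' (+5 fires, +2 burnt)
  -> target ignites at step 1
Step 2: cell (2,3)='.' (+4 fires, +5 burnt)
Step 3: cell (2,3)='.' (+2 fires, +4 burnt)
Step 4: cell (2,3)='.' (+1 fires, +2 burnt)
Step 5: cell (2,3)='.' (+1 fires, +1 burnt)
Step 6: cell (2,3)='.' (+1 fires, +1 burnt)
Step 7: cell (2,3)='.' (+1 fires, +1 burnt)
Step 8: cell (2,3)='.' (+1 fires, +1 burnt)
Step 9: cell (2,3)='.' (+2 fires, +1 burnt)
Step 10: cell (2,3)='.' (+0 fires, +2 burnt)
  fire out at step 10

1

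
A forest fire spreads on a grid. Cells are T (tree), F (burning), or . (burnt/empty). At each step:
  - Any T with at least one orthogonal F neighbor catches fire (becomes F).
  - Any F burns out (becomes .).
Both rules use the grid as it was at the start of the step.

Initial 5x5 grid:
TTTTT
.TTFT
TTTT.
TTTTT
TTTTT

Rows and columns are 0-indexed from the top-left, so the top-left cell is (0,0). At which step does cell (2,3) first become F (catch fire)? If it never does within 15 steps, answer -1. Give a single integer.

Step 1: cell (2,3)='F' (+4 fires, +1 burnt)
  -> target ignites at step 1
Step 2: cell (2,3)='.' (+5 fires, +4 burnt)
Step 3: cell (2,3)='.' (+5 fires, +5 burnt)
Step 4: cell (2,3)='.' (+5 fires, +5 burnt)
Step 5: cell (2,3)='.' (+2 fires, +5 burnt)
Step 6: cell (2,3)='.' (+1 fires, +2 burnt)
Step 7: cell (2,3)='.' (+0 fires, +1 burnt)
  fire out at step 7

1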